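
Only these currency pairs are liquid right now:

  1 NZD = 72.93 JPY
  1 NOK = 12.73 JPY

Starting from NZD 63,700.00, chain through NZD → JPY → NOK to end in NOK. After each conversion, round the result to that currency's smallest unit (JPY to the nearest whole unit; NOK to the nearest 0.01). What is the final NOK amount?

NZD 63,700.00 × 72.93 = JPY 4,645,641
JPY 4,645,641 ÷ 12.73 = NOK 364,936.45

NOK 364,936.45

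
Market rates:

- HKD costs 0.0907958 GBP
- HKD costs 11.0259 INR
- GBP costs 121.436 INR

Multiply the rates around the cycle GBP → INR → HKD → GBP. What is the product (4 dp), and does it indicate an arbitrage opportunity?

1.0000 (no arbitrage)

Around GBP → INR → HKD → GBP: 1 × 121.436 ÷ 11.0259 × 0.0907958 = 0.999998
Product ≈ 1 (deviation 0.000%, within rounding noise).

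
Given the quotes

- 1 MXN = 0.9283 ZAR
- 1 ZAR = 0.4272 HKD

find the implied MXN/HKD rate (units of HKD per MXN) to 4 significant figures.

1 MXN × 0.9283 = 0.9283 ZAR
0.9283 ZAR × 0.4272 = 0.39657 HKD

MXN/HKD = 0.3966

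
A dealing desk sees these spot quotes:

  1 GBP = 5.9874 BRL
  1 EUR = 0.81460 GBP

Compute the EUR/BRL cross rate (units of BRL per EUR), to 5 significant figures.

1 EUR × 0.81460 = 0.8146 GBP
0.8146 GBP × 5.9874 = 4.87734 BRL

EUR/BRL = 4.8773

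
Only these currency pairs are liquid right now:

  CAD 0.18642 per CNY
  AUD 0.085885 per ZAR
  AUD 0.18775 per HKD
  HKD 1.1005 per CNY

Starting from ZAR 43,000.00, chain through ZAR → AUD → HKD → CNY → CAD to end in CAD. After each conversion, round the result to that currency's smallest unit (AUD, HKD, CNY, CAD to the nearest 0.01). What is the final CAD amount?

CAD 3,332.03

ZAR 43,000.00 × 0.085885 = AUD 3,693.06
AUD 3,693.06 ÷ 0.18775 = HKD 19,670.09
HKD 19,670.09 ÷ 1.1005 = CNY 17,873.78
CNY 17,873.78 × 0.18642 = CAD 3,332.03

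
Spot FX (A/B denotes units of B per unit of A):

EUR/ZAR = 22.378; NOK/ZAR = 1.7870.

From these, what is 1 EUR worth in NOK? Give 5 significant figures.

EUR/NOK = 12.523

1 EUR × 22.378 = 22.378 ZAR
22.378 ZAR ÷ 1.7870 = 12.5227 NOK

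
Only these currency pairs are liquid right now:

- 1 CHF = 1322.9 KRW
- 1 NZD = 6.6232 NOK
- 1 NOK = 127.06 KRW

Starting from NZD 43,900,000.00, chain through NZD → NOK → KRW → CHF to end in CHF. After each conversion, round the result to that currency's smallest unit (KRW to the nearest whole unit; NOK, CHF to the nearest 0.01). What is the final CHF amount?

NZD 43,900,000.00 × 6.6232 = NOK 290,758,480.00
NOK 290,758,480.00 × 127.06 = KRW 36,943,772,469
KRW 36,943,772,469 ÷ 1322.9 = CHF 27,926,353.06

CHF 27,926,353.06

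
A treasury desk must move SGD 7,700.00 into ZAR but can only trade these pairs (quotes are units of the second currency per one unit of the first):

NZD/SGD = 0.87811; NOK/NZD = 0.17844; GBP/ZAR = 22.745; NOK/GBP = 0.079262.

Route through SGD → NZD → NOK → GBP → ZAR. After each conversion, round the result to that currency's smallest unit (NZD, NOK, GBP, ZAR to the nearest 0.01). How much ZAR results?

ZAR 88,593.14

SGD 7,700.00 ÷ 0.87811 = NZD 8,768.83
NZD 8,768.83 ÷ 0.17844 = NOK 49,141.62
NOK 49,141.62 × 0.079262 = GBP 3,895.06
GBP 3,895.06 × 22.745 = ZAR 88,593.14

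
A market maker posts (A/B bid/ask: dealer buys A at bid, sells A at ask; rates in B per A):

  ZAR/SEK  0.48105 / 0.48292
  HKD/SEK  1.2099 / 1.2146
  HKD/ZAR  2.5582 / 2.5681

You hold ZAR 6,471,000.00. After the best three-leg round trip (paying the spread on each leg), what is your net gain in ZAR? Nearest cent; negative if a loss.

Net profit: ZAR 85,360.67

Best loop ZAR → SEK → HKD → ZAR:
ZAR 6,471,000.00 × 0.48105 (sell ZAR at bid) = SEK 3,112,874.55
SEK 3,112,874.55 ÷ 1.2146 (buy HKD at ask) = HKD 2,562,880.41
HKD 2,562,880.41 × 2.5582 (sell HKD at bid) = ZAR 6,556,360.67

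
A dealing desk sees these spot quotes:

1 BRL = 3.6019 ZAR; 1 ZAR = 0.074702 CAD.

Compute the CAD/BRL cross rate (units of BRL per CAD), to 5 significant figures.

CAD/BRL = 3.7165

1 CAD ÷ 0.074702 = 13.3865 ZAR
13.3865 ZAR ÷ 3.6019 = 3.71652 BRL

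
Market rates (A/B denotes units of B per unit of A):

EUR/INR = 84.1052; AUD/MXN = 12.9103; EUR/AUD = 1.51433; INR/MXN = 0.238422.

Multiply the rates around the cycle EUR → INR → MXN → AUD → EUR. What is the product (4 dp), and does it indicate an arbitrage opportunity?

1.0257 (arbitrage exists)

Around EUR → INR → MXN → AUD → EUR: 1 × 84.1052 × 0.238422 ÷ 12.9103 ÷ 1.51433 = 1.025681
Product > 1; profitable direction is EUR → INR → MXN → AUD → EUR.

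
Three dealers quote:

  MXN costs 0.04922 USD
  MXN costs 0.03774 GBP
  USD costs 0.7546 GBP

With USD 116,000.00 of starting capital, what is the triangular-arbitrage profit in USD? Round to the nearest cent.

Profitable loop is USD → MXN → GBP → USD:
USD 116,000.00 ÷ 0.04922 = MXN 2,356,765.54
MXN 2,356,765.54 × 0.03774 = GBP 88,944.33
GBP 88,944.33 ÷ 0.7546 = USD 117,869.51
Profit = USD 117,869.51 − USD 116,000.00

Profit: USD 1,869.51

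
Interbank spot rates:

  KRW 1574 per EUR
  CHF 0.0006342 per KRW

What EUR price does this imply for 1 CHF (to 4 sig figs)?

1 CHF ÷ 0.0006342 = 1576.79 KRW
1576.79 KRW ÷ 1574 = 1.00177 EUR

CHF/EUR = 1.002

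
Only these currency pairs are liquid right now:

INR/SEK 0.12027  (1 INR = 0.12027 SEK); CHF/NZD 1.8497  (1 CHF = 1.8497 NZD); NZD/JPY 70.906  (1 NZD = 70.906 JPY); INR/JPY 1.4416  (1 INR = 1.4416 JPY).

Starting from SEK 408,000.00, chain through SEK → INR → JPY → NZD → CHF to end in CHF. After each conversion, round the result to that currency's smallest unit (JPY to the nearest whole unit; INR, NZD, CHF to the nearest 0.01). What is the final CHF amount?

SEK 408,000.00 ÷ 0.12027 = INR 3,392,367.17
INR 3,392,367.17 × 1.4416 = JPY 4,890,437
JPY 4,890,437 ÷ 70.906 = NZD 68,970.71
NZD 68,970.71 ÷ 1.8497 = CHF 37,287.51

CHF 37,287.51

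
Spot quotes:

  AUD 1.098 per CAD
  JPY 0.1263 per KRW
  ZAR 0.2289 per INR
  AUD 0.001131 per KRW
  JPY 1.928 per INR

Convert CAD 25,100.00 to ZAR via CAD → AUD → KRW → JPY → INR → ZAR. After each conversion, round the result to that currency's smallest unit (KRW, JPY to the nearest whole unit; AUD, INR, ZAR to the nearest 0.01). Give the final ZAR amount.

ZAR 365,389.11

CAD 25,100.00 × 1.098 = AUD 27,559.80
AUD 27,559.80 ÷ 0.001131 = KRW 24,367,639
KRW 24,367,639 × 0.1263 = JPY 3,077,633
JPY 3,077,633 ÷ 1.928 = INR 1,596,282.68
INR 1,596,282.68 × 0.2289 = ZAR 365,389.11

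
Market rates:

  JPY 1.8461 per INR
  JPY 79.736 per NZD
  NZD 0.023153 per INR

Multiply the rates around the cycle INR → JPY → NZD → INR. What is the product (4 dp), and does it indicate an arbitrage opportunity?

Around INR → JPY → NZD → INR: 1 × 1.8461 ÷ 79.736 ÷ 0.023153 = 0.999985
Product ≈ 1 (deviation 0.001%, within rounding noise).

1.0000 (no arbitrage)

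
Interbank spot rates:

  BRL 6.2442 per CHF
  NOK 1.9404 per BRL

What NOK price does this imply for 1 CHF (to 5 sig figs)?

1 CHF × 6.2442 = 6.2442 BRL
6.2442 BRL × 1.9404 = 12.1162 NOK

CHF/NOK = 12.116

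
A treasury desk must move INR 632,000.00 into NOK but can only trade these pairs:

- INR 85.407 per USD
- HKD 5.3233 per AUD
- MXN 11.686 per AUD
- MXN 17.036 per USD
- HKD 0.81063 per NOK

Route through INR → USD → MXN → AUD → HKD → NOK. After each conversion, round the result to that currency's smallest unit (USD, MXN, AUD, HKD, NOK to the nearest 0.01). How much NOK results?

NOK 70,840.80

INR 632,000.00 ÷ 85.407 = USD 7,399.86
USD 7,399.86 × 17.036 = MXN 126,064.01
MXN 126,064.01 ÷ 11.686 = AUD 10,787.61
AUD 10,787.61 × 5.3233 = HKD 57,425.68
HKD 57,425.68 ÷ 0.81063 = NOK 70,840.80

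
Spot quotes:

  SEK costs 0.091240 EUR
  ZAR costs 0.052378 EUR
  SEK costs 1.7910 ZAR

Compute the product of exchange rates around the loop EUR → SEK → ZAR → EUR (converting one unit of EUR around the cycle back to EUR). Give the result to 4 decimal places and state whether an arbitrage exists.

1.0282 (arbitrage exists)

Around EUR → SEK → ZAR → EUR: 1 ÷ 0.091240 × 1.7910 × 0.052378 = 1.028156
Product > 1; profitable direction is EUR → SEK → ZAR → EUR.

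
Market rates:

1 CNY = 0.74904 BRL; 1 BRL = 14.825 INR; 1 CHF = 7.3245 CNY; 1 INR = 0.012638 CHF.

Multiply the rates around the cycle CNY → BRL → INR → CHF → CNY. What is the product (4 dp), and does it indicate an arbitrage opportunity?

1.0279 (arbitrage exists)

Around CNY → BRL → INR → CHF → CNY: 1 × 0.74904 × 14.825 × 0.012638 × 7.3245 = 1.027912
Product > 1; profitable direction is CNY → BRL → INR → CHF → CNY.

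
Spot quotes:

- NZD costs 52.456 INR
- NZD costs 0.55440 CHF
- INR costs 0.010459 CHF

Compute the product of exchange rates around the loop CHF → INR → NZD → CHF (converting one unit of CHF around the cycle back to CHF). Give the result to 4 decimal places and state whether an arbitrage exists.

1.0105 (arbitrage exists)

Around CHF → INR → NZD → CHF: 1 ÷ 0.010459 ÷ 52.456 × 0.55440 = 1.010504
Product > 1; profitable direction is CHF → INR → NZD → CHF.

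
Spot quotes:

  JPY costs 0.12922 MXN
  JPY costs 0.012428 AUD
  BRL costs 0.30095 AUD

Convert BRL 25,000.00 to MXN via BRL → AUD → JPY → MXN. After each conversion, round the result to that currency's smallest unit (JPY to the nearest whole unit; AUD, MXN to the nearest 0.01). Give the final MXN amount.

MXN 78,228.11

BRL 25,000.00 × 0.30095 = AUD 7,523.75
AUD 7,523.75 ÷ 0.012428 = JPY 605,387
JPY 605,387 × 0.12922 = MXN 78,228.11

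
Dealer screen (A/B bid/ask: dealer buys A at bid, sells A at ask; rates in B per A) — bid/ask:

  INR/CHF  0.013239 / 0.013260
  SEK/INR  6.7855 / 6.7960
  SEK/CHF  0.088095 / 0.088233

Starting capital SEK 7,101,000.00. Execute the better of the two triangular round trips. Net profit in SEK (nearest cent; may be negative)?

Net profit: SEK 128,787.02

Best loop SEK → INR → CHF → SEK:
SEK 7,101,000.00 × 6.7855 (sell SEK at bid) = INR 48,183,835.50
INR 48,183,835.50 × 0.013239 (sell INR at bid) = CHF 637,905.80
CHF 637,905.80 ÷ 0.088233 (buy SEK at ask) = SEK 7,229,787.02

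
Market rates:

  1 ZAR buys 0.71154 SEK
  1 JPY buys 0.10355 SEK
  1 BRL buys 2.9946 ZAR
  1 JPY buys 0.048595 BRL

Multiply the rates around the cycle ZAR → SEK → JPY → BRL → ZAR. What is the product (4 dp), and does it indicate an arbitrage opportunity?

Around ZAR → SEK → JPY → BRL → ZAR: 1 × 0.71154 ÷ 0.10355 × 0.048595 × 2.9946 = 0.999953
Product ≈ 1 (deviation 0.005%, within rounding noise).

1.0000 (no arbitrage)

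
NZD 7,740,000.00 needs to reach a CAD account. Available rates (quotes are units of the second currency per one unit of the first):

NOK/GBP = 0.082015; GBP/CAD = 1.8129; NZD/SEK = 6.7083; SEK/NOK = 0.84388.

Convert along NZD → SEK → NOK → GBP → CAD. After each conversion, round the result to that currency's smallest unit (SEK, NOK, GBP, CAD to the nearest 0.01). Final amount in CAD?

NZD 7,740,000.00 × 6.7083 = SEK 51,922,242.00
SEK 51,922,242.00 × 0.84388 = NOK 43,816,141.58
NOK 43,816,141.58 × 0.082015 = GBP 3,593,580.85
GBP 3,593,580.85 × 1.8129 = CAD 6,514,802.72

CAD 6,514,802.72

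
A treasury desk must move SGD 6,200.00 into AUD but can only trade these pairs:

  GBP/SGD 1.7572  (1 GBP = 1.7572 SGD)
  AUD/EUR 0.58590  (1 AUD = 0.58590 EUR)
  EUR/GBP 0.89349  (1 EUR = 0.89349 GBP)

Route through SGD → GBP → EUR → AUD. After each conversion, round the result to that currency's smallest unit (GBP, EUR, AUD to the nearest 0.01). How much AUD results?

AUD 6,739.96

SGD 6,200.00 ÷ 1.7572 = GBP 3,528.34
GBP 3,528.34 ÷ 0.89349 = EUR 3,948.94
EUR 3,948.94 ÷ 0.58590 = AUD 6,739.96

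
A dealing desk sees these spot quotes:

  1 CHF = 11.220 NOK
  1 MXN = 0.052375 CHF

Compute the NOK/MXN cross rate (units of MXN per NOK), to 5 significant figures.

1 NOK ÷ 11.220 = 0.0891266 CHF
0.0891266 CHF ÷ 0.052375 = 1.7017 MXN

NOK/MXN = 1.7017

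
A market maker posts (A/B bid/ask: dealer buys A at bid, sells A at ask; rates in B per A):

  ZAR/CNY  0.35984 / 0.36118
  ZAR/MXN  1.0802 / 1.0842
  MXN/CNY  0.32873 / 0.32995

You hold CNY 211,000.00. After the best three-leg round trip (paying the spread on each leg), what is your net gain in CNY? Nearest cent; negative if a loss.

Best loop CNY → MXN → ZAR → CNY:
CNY 211,000.00 ÷ 0.32995 (buy MXN at ask) = MXN 639,490.83
MXN 639,490.83 ÷ 1.0842 (buy ZAR at ask) = ZAR 589,827.37
ZAR 589,827.37 × 0.35984 (sell ZAR at bid) = CNY 212,243.48

Net profit: CNY 1,243.48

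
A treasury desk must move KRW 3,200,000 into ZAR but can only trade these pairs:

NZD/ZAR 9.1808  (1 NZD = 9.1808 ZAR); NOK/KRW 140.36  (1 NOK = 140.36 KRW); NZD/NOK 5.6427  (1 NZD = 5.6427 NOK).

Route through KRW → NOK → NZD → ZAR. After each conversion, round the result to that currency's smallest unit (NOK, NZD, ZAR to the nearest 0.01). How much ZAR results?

KRW 3,200,000 ÷ 140.36 = NOK 22,798.52
NOK 22,798.52 ÷ 5.6427 = NZD 4,040.36
NZD 4,040.36 × 9.1808 = ZAR 37,093.74

ZAR 37,093.74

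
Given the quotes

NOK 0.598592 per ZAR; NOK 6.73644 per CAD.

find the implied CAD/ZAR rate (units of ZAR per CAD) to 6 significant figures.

1 CAD × 6.73644 = 6.73644 NOK
6.73644 NOK ÷ 0.598592 = 11.2538 ZAR

CAD/ZAR = 11.2538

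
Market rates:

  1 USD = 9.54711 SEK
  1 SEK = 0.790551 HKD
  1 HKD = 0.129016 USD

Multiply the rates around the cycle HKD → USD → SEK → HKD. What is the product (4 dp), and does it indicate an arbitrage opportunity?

Around HKD → USD → SEK → HKD: 1 × 0.129016 × 9.54711 × 0.790551 = 0.973745
Product < 1; profitable direction is HKD → SEK → USD → HKD.

0.9737 (arbitrage exists)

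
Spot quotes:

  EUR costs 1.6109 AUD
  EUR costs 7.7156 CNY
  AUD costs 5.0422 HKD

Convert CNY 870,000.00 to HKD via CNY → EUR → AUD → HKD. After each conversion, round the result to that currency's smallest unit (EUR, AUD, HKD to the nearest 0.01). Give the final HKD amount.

HKD 915,879.23

CNY 870,000.00 ÷ 7.7156 = EUR 112,758.57
EUR 112,758.57 × 1.6109 = AUD 181,642.78
AUD 181,642.78 × 5.0422 = HKD 915,879.23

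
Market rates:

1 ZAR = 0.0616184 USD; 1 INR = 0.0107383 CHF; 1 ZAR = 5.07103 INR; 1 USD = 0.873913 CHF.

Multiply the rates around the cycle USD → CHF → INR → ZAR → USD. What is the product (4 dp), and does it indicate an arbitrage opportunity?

Around USD → CHF → INR → ZAR → USD: 1 × 0.873913 ÷ 0.0107383 ÷ 5.07103 × 0.0616184 = 0.988888
Product < 1; profitable direction is USD → ZAR → INR → CHF → USD.

0.9889 (arbitrage exists)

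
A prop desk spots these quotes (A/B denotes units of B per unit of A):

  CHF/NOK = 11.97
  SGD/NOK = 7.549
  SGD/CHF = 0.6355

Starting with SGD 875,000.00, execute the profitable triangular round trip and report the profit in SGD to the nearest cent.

Profit: SGD 6,715.21

Profitable loop is SGD → CHF → NOK → SGD:
SGD 875,000.00 × 0.6355 = CHF 556,062.50
CHF 556,062.50 × 11.97 = NOK 6,656,068.12
NOK 6,656,068.12 ÷ 7.549 = SGD 881,715.21
Profit = SGD 881,715.21 − SGD 875,000.00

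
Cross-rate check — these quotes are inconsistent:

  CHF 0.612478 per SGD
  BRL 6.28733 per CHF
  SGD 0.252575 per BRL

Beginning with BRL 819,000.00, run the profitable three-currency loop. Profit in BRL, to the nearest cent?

Profitable loop is BRL → CHF → SGD → BRL:
BRL 819,000.00 ÷ 6.28733 = CHF 130,261.97
CHF 130,261.97 ÷ 0.612478 = SGD 212,680.25
SGD 212,680.25 ÷ 0.252575 = BRL 842,047.89
Profit = BRL 842,047.89 − BRL 819,000.00

Profit: BRL 23,047.89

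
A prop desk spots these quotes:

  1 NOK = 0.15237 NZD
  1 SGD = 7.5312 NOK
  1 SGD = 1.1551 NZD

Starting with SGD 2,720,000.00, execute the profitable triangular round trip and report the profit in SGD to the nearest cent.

Profitable loop is SGD → NZD → NOK → SGD:
SGD 2,720,000.00 × 1.1551 = NZD 3,141,872.00
NZD 3,141,872.00 ÷ 0.15237 = NOK 20,620,017.06
NOK 20,620,017.06 ÷ 7.5312 = SGD 2,737,945.75
Profit = SGD 2,737,945.75 − SGD 2,720,000.00

Profit: SGD 17,945.75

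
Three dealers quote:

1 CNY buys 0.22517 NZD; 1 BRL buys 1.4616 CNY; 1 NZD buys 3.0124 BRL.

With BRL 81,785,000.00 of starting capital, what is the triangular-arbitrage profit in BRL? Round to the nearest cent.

Profit: BRL 708,922.99

Profitable loop is BRL → NZD → CNY → BRL:
BRL 81,785,000.00 ÷ 3.0124 = NZD 27,149,448.94
NZD 27,149,448.94 ÷ 0.22517 = CNY 120,573,117.84
CNY 120,573,117.84 ÷ 1.4616 = BRL 82,493,922.99
Profit = BRL 82,493,922.99 − BRL 81,785,000.00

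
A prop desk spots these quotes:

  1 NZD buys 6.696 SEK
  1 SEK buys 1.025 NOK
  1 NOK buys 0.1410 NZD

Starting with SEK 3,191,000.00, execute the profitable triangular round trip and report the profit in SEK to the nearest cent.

Profit: SEK 106,375.31

Profitable loop is SEK → NZD → NOK → SEK:
SEK 3,191,000.00 ÷ 6.696 = NZD 476,553.17
NZD 476,553.17 ÷ 0.1410 = NOK 3,379,809.69
NOK 3,379,809.69 ÷ 1.025 = SEK 3,297,375.31
Profit = SEK 3,297,375.31 − SEK 3,191,000.00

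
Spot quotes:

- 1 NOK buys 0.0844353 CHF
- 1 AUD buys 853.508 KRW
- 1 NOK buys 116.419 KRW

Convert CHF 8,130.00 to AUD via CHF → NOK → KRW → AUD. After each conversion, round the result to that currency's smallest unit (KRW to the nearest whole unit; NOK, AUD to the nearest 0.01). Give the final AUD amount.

AUD 13,133.57

CHF 8,130.00 ÷ 0.0844353 = NOK 96,286.74
NOK 96,286.74 × 116.419 = KRW 11,209,606
KRW 11,209,606 ÷ 853.508 = AUD 13,133.57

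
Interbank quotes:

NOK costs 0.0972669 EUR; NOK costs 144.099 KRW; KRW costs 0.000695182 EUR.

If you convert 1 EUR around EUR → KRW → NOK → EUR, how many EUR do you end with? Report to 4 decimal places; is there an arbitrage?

0.9710 (arbitrage exists)

Around EUR → KRW → NOK → EUR: 1 ÷ 0.000695182 ÷ 144.099 × 0.0972669 = 0.970970
Product < 1; profitable direction is EUR → NOK → KRW → EUR.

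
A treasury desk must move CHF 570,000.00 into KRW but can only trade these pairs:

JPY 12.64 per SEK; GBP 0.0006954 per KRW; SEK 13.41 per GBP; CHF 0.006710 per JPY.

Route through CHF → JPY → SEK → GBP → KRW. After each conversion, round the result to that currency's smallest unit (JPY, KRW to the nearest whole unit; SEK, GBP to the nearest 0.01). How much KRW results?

CHF 570,000.00 ÷ 0.006710 = JPY 84,947,839
JPY 84,947,839 ÷ 12.64 = SEK 6,720,556.88
SEK 6,720,556.88 ÷ 13.41 = GBP 501,160.10
GBP 501,160.10 ÷ 0.0006954 = KRW 720,678,890

KRW 720,678,890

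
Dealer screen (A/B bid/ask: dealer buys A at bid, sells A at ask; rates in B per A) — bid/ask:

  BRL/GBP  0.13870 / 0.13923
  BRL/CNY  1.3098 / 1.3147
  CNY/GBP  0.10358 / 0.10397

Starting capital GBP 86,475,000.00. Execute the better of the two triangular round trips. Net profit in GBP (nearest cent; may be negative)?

Best loop GBP → CNY → BRL → GBP:
GBP 86,475,000.00 ÷ 0.10397 (buy CNY at ask) = CNY 831,730,306.82
CNY 831,730,306.82 ÷ 1.3147 (buy BRL at ask) = BRL 632,638,858.16
BRL 632,638,858.16 × 0.13870 (sell BRL at bid) = GBP 87,747,009.63

Net profit: GBP 1,272,009.63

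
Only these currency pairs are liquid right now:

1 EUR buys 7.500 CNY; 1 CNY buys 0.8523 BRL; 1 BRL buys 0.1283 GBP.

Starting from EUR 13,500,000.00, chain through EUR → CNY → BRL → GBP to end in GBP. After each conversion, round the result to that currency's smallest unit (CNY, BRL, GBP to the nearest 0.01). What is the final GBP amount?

GBP 11,071,696.61

EUR 13,500,000.00 × 7.500 = CNY 101,250,000.00
CNY 101,250,000.00 × 0.8523 = BRL 86,295,375.00
BRL 86,295,375.00 × 0.1283 = GBP 11,071,696.61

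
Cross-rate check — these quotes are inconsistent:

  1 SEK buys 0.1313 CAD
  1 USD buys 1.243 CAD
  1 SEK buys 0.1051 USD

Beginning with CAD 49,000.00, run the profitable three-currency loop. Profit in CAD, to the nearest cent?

Profitable loop is CAD → USD → SEK → CAD:
CAD 49,000.00 ÷ 1.243 = USD 39,420.76
USD 39,420.76 ÷ 0.1051 = SEK 375,078.56
SEK 375,078.56 × 0.1313 = CAD 49,247.81
Profit = CAD 49,247.81 − CAD 49,000.00

Profit: CAD 247.81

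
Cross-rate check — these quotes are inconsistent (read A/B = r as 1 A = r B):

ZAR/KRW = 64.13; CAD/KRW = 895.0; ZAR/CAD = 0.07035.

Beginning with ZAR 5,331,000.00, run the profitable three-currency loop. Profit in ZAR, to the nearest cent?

Profit: ZAR 98,786.90

Profitable loop is ZAR → KRW → CAD → ZAR:
ZAR 5,331,000.00 × 64.13 = KRW 341,877,030
KRW 341,877,030 ÷ 895.0 = CAD 381,985.51
CAD 381,985.51 ÷ 0.07035 = ZAR 5,429,786.90
Profit = ZAR 5,429,786.90 − ZAR 5,331,000.00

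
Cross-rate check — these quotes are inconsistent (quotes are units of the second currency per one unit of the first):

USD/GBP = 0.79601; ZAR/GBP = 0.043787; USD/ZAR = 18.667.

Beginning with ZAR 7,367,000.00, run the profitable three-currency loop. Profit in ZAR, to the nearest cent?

Profit: ZAR 197,702.71

Profitable loop is ZAR → GBP → USD → ZAR:
ZAR 7,367,000.00 × 0.043787 = GBP 322,578.83
GBP 322,578.83 ÷ 0.79601 = USD 405,244.69
USD 405,244.69 × 18.667 = ZAR 7,564,702.71
Profit = ZAR 7,564,702.71 − ZAR 7,367,000.00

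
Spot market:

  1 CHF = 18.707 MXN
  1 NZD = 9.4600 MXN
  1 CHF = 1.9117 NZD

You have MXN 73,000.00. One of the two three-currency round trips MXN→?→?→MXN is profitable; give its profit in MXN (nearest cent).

Profitable loop is MXN → NZD → CHF → MXN:
MXN 73,000.00 ÷ 9.4600 = NZD 7,716.70
NZD 7,716.70 ÷ 1.9117 = CHF 4,036.57
CHF 4,036.57 × 18.707 = MXN 75,512.03
Profit = MXN 75,512.03 − MXN 73,000.00

Profit: MXN 2,512.03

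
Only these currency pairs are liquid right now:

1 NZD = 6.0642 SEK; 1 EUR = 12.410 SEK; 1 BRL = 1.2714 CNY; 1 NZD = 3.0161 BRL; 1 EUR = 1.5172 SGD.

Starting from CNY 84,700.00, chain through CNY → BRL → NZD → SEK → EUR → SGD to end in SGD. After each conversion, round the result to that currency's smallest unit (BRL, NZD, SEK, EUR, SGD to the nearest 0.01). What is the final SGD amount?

CNY 84,700.00 ÷ 1.2714 = BRL 66,619.47
BRL 66,619.47 ÷ 3.0161 = NZD 22,087.95
NZD 22,087.95 × 6.0642 = SEK 133,945.75
SEK 133,945.75 ÷ 12.410 = EUR 10,793.37
EUR 10,793.37 × 1.5172 = SGD 16,375.70

SGD 16,375.70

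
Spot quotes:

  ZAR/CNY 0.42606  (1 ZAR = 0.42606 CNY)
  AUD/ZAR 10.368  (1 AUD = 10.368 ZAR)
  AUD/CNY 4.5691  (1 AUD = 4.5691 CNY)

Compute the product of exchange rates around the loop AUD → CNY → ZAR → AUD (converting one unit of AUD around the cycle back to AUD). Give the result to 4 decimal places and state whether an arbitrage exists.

1.0343 (arbitrage exists)

Around AUD → CNY → ZAR → AUD: 1 × 4.5691 ÷ 0.42606 ÷ 10.368 = 1.034344
Product > 1; profitable direction is AUD → CNY → ZAR → AUD.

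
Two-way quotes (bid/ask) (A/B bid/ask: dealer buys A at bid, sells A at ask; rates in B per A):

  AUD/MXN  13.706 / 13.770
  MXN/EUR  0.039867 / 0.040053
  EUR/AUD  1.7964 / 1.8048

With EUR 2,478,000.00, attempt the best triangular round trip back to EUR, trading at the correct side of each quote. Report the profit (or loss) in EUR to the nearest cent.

Net profit: EUR 11,448.97

Best loop EUR → MXN → AUD → EUR:
EUR 2,478,000.00 ÷ 0.040053 (buy MXN at ask) = MXN 61,868,024.87
MXN 61,868,024.87 ÷ 13.770 (buy AUD at ask) = AUD 4,492,957.51
AUD 4,492,957.51 ÷ 1.8048 (buy EUR at ask) = EUR 2,489,448.97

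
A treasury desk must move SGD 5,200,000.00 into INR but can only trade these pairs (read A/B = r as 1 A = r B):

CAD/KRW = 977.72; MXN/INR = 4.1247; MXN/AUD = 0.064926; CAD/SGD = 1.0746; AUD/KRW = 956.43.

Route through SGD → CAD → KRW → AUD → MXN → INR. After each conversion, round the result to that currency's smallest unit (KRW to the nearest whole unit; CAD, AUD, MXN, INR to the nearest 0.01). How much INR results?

INR 314,261,757.62

SGD 5,200,000.00 ÷ 1.0746 = CAD 4,839,009.86
CAD 4,839,009.86 × 977.72 = KRW 4,731,196,720
KRW 4,731,196,720 ÷ 956.43 = AUD 4,946,725.55
AUD 4,946,725.55 ÷ 0.064926 = MXN 76,190,209.62
MXN 76,190,209.62 × 4.1247 = INR 314,261,757.62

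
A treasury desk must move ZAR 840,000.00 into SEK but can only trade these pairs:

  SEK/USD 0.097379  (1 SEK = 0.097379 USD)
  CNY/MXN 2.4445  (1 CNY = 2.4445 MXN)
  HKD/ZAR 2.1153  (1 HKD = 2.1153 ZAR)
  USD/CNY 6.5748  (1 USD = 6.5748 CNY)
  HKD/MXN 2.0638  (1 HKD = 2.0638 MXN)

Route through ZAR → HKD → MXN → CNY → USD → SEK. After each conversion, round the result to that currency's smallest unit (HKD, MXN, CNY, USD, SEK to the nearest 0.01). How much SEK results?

ZAR 840,000.00 ÷ 2.1153 = HKD 397,106.79
HKD 397,106.79 × 2.0638 = MXN 819,548.99
MXN 819,548.99 ÷ 2.4445 = CNY 335,262.42
CNY 335,262.42 ÷ 6.5748 = USD 50,992.03
USD 50,992.03 ÷ 0.097379 = SEK 523,645.04

SEK 523,645.04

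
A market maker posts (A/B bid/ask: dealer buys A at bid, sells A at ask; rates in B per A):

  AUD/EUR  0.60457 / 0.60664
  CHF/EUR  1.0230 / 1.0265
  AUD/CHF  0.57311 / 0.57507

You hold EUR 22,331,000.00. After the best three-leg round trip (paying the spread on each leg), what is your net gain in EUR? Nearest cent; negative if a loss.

Net profit: EUR 539,470.47

Best loop EUR → CHF → AUD → EUR:
EUR 22,331,000.00 ÷ 1.0265 (buy CHF at ask) = CHF 21,754,505.60
CHF 21,754,505.60 ÷ 0.57507 (buy AUD at ask) = AUD 37,829,317.48
AUD 37,829,317.48 × 0.60457 (sell AUD at bid) = EUR 22,870,470.47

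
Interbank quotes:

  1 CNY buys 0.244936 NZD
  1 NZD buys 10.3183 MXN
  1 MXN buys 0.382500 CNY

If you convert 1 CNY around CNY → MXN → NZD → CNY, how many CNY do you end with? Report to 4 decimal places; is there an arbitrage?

Around CNY → MXN → NZD → CNY: 1 ÷ 0.382500 ÷ 10.3183 ÷ 0.244936 = 1.034446
Product > 1; profitable direction is CNY → MXN → NZD → CNY.

1.0344 (arbitrage exists)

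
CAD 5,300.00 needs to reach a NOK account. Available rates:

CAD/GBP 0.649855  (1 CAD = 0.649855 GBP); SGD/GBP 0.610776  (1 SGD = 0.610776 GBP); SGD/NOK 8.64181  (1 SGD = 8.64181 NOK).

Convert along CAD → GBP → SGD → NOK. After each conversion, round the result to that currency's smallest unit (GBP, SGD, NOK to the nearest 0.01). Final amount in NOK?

CAD 5,300.00 × 0.649855 = GBP 3,444.23
GBP 3,444.23 ÷ 0.610776 = SGD 5,639.11
SGD 5,639.11 × 8.64181 = NOK 48,732.12

NOK 48,732.12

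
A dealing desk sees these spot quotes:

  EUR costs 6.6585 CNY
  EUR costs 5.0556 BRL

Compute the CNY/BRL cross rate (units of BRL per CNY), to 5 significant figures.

CNY/BRL = 0.75927

1 CNY ÷ 6.6585 = 0.150184 EUR
0.150184 EUR × 5.0556 = 0.75927 BRL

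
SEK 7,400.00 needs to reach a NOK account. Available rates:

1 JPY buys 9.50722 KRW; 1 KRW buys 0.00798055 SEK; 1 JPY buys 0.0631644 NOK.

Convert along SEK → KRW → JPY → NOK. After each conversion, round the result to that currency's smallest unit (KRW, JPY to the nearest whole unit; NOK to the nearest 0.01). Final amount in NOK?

SEK 7,400.00 ÷ 0.00798055 = KRW 927,254
KRW 927,254 ÷ 9.50722 = JPY 97,532
JPY 97,532 × 0.0631644 = NOK 6,160.55

NOK 6,160.55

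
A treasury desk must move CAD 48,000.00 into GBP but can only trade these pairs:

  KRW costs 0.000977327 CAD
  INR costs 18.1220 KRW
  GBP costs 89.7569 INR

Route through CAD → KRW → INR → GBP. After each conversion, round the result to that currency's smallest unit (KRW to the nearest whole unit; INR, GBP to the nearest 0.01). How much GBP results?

CAD 48,000.00 ÷ 0.000977327 = KRW 49,113,552
KRW 49,113,552 ÷ 18.1220 = INR 2,710,161.79
INR 2,710,161.79 ÷ 89.7569 = GBP 30,194.47

GBP 30,194.47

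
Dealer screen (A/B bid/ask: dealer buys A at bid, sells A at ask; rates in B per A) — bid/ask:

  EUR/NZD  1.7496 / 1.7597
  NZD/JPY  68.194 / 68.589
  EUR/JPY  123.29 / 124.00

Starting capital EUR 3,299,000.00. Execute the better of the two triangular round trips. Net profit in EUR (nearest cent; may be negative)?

Best loop EUR → JPY → NZD → EUR:
EUR 3,299,000.00 × 123.29 (sell EUR at bid) = JPY 406,733,710
JPY 406,733,710 ÷ 68.589 (buy NZD at ask) = NZD 5,930,013.70
NZD 5,930,013.70 ÷ 1.7597 (buy EUR at ask) = EUR 3,369,900.38

Net profit: EUR 70,900.38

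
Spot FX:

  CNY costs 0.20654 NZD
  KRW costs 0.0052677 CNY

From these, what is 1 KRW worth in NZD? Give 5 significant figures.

KRW/NZD = 0.0010880

1 KRW × 0.0052677 = 0.0052677 CNY
0.0052677 CNY × 0.20654 = 0.00108799 NZD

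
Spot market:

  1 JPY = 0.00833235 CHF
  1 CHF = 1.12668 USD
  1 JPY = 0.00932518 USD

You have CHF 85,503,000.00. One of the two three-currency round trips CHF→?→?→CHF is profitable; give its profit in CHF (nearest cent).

Profitable loop is CHF → USD → JPY → CHF:
CHF 85,503,000.00 × 1.12668 = USD 96,334,520.04
USD 96,334,520.04 ÷ 0.00932518 = JPY 10,330,580,218
JPY 10,330,580,218 × 0.00833235 = CHF 86,078,010.08
Profit = CHF 86,078,010.08 − CHF 85,503,000.00

Profit: CHF 575,010.08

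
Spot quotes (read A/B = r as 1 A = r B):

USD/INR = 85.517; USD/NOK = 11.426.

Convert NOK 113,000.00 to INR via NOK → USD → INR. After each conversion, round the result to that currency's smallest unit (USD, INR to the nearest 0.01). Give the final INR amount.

INR 845,740.04

NOK 113,000.00 ÷ 11.426 = USD 9,889.73
USD 9,889.73 × 85.517 = INR 845,740.04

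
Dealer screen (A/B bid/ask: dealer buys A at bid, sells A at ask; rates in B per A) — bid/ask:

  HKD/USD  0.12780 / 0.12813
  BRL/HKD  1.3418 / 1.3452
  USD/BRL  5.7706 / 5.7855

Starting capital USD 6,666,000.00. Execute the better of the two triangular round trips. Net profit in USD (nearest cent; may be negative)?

Best loop USD → HKD → BRL → USD:
USD 6,666,000.00 ÷ 0.12813 (buy HKD at ask) = HKD 52,025,286.82
HKD 52,025,286.82 ÷ 1.3452 (buy BRL at ask) = BRL 38,674,759.75
BRL 38,674,759.75 ÷ 5.7855 (buy USD at ask) = USD 6,684,773.96

Net profit: USD 18,773.96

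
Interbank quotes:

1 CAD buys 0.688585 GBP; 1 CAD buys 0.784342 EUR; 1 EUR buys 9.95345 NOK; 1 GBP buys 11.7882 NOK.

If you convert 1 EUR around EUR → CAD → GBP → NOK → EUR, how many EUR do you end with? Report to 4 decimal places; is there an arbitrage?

Around EUR → CAD → GBP → NOK → EUR: 1 ÷ 0.784342 × 0.688585 × 11.7882 ÷ 9.95345 = 1.039743
Product > 1; profitable direction is EUR → CAD → GBP → NOK → EUR.

1.0397 (arbitrage exists)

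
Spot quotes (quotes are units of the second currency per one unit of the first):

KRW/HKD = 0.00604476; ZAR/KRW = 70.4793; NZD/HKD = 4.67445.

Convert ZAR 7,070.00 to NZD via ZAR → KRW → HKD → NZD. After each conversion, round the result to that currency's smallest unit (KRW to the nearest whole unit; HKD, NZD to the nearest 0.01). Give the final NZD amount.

ZAR 7,070.00 × 70.4793 = KRW 498,289
KRW 498,289 × 0.00604476 = HKD 3,012.04
HKD 3,012.04 ÷ 4.67445 = NZD 644.36

NZD 644.36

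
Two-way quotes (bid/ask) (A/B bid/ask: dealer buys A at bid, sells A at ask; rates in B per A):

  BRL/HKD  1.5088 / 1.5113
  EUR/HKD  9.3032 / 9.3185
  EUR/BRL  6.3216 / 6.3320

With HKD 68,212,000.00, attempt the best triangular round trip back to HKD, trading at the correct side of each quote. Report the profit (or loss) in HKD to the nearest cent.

Net profit: HKD 1,606,973.85

Best loop HKD → EUR → BRL → HKD:
HKD 68,212,000.00 ÷ 9.3185 (buy EUR at ask) = EUR 7,320,062.24
EUR 7,320,062.24 × 6.3216 (sell EUR at bid) = BRL 46,274,505.47
BRL 46,274,505.47 × 1.5088 (sell BRL at bid) = HKD 69,818,973.85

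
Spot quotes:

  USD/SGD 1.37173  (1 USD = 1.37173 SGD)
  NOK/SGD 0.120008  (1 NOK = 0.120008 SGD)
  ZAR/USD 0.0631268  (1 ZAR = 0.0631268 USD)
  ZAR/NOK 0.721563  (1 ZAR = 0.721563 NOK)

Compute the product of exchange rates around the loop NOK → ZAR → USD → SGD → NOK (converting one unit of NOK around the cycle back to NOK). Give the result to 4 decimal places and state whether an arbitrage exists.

1.0000 (no arbitrage)

Around NOK → ZAR → USD → SGD → NOK: 1 ÷ 0.721563 × 0.0631268 × 1.37173 ÷ 0.120008 = 0.999995
Product ≈ 1 (deviation 0.000%, within rounding noise).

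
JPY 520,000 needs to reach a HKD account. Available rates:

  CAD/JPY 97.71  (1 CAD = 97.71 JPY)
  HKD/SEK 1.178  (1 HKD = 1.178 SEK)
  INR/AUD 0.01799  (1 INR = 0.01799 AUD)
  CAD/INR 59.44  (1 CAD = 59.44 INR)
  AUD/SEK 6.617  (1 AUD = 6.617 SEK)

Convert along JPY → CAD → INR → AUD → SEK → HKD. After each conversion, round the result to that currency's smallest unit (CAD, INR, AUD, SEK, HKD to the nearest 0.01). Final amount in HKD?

HKD 31,966.12

JPY 520,000 ÷ 97.71 = CAD 5,321.87
CAD 5,321.87 × 59.44 = INR 316,331.95
INR 316,331.95 × 0.01799 = AUD 5,690.81
AUD 5,690.81 × 6.617 = SEK 37,656.09
SEK 37,656.09 ÷ 1.178 = HKD 31,966.12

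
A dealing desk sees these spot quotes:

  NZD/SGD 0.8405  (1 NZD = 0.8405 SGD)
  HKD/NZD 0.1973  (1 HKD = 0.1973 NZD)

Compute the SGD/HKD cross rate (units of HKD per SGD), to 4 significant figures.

SGD/HKD = 6.030

1 SGD ÷ 0.8405 = 1.18977 NZD
1.18977 NZD ÷ 0.1973 = 6.03025 HKD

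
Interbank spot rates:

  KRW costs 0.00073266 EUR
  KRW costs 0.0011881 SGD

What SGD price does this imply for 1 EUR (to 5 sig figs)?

1 EUR ÷ 0.00073266 = 1364.89 KRW
1364.89 KRW × 0.0011881 = 1.62163 SGD

EUR/SGD = 1.6216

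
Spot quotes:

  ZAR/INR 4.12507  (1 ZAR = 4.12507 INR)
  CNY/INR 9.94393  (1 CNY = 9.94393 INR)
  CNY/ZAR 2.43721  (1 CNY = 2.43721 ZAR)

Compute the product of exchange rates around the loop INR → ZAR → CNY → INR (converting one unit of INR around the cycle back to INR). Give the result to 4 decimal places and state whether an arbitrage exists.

Around INR → ZAR → CNY → INR: 1 ÷ 4.12507 ÷ 2.43721 × 9.94393 = 0.989085
Product < 1; profitable direction is INR → CNY → ZAR → INR.

0.9891 (arbitrage exists)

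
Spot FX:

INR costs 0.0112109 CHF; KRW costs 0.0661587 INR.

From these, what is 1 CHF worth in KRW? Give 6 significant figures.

1 CHF ÷ 0.0112109 = 89.1989 INR
89.1989 INR ÷ 0.0661587 = 1348.26 KRW

CHF/KRW = 1348.26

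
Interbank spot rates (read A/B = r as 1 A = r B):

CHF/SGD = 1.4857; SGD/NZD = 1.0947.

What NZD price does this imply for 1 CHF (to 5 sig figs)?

1 CHF × 1.4857 = 1.4857 SGD
1.4857 SGD × 1.0947 = 1.6264 NZD

CHF/NZD = 1.6264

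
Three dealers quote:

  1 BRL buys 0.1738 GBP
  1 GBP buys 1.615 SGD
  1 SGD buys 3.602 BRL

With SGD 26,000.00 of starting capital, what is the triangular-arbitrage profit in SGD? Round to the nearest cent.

Profitable loop is SGD → BRL → GBP → SGD:
SGD 26,000.00 × 3.602 = BRL 93,652.00
BRL 93,652.00 × 0.1738 = GBP 16,276.72
GBP 16,276.72 × 1.615 = SGD 26,286.90
Profit = SGD 26,286.90 − SGD 26,000.00

Profit: SGD 286.90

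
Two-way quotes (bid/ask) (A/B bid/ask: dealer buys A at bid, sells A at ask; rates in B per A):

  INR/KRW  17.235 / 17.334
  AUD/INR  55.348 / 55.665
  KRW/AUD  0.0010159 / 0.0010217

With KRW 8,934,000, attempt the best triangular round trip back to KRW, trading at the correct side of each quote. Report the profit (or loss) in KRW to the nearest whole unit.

Net profit: KRW 128,365

Best loop KRW → INR → AUD → KRW:
KRW 8,934,000 ÷ 17.334 (buy INR at ask) = INR 515,403.25
INR 515,403.25 ÷ 55.665 (buy AUD at ask) = AUD 9,259.02
AUD 9,259.02 ÷ 0.0010217 (buy KRW at ask) = KRW 9,062,365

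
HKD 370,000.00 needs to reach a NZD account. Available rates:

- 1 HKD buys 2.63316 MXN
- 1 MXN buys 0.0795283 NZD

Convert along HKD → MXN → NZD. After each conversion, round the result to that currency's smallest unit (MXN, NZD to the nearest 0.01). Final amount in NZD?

NZD 77,481.97

HKD 370,000.00 × 2.63316 = MXN 974,269.20
MXN 974,269.20 × 0.0795283 = NZD 77,481.97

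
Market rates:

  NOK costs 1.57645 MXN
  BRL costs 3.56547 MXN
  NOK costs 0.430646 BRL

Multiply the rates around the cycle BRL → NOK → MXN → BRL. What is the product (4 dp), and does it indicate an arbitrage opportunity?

1.0267 (arbitrage exists)

Around BRL → NOK → MXN → BRL: 1 ÷ 0.430646 × 1.57645 ÷ 3.56547 = 1.026699
Product > 1; profitable direction is BRL → NOK → MXN → BRL.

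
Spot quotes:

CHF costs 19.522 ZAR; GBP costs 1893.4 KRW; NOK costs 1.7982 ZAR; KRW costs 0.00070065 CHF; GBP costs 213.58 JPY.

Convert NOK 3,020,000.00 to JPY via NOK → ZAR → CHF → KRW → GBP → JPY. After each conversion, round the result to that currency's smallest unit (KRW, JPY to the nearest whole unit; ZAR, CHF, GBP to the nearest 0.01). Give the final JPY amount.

JPY 44,785,528

NOK 3,020,000.00 × 1.7982 = ZAR 5,430,564.00
ZAR 5,430,564.00 ÷ 19.522 = CHF 278,176.62
CHF 278,176.62 ÷ 0.00070065 = KRW 397,026,504
KRW 397,026,504 ÷ 1893.4 = GBP 209,689.71
GBP 209,689.71 × 213.58 = JPY 44,785,528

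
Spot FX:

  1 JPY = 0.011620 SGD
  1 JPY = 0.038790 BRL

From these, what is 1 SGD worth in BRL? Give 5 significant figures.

1 SGD ÷ 0.011620 = 86.0585 JPY
86.0585 JPY × 0.038790 = 3.33821 BRL

SGD/BRL = 3.3382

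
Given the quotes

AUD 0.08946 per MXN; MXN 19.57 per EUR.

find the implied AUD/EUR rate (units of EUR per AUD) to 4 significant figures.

1 AUD ÷ 0.08946 = 11.1782 MXN
11.1782 MXN ÷ 19.57 = 0.57119 EUR

AUD/EUR = 0.5712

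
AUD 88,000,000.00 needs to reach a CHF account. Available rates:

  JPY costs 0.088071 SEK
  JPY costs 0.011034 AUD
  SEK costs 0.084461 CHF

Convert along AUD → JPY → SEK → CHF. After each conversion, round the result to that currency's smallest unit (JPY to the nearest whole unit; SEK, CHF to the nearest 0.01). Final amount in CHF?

AUD 88,000,000.00 ÷ 0.011034 = JPY 7,975,348,922
JPY 7,975,348,922 × 0.088071 = SEK 702,396,954.91
SEK 702,396,954.91 × 0.084461 = CHF 59,325,149.21

CHF 59,325,149.21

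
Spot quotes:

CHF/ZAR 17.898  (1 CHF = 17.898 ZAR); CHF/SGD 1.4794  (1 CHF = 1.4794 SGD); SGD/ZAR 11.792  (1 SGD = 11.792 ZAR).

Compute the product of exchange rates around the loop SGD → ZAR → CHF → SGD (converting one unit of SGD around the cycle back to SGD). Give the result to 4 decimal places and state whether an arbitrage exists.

0.9747 (arbitrage exists)

Around SGD → ZAR → CHF → SGD: 1 × 11.792 ÷ 17.898 × 1.4794 = 0.974695
Product < 1; profitable direction is SGD → CHF → ZAR → SGD.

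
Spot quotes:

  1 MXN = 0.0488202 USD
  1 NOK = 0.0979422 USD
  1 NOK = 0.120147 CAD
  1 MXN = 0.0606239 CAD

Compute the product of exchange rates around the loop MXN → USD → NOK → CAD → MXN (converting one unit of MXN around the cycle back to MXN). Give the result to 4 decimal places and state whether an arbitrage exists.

0.9879 (arbitrage exists)

Around MXN → USD → NOK → CAD → MXN: 1 × 0.0488202 ÷ 0.0979422 × 0.120147 ÷ 0.0606239 = 0.987868
Product < 1; profitable direction is MXN → CAD → NOK → USD → MXN.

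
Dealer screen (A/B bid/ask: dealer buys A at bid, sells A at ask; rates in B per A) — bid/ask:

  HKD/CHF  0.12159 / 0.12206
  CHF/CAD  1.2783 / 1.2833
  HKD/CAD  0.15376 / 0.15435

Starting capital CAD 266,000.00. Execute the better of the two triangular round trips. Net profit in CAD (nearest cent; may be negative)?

Best loop CAD → HKD → CHF → CAD:
CAD 266,000.00 ÷ 0.15435 (buy HKD at ask) = HKD 1,723,356.01
HKD 1,723,356.01 × 0.12159 (sell HKD at bid) = CHF 209,542.86
CHF 209,542.86 × 1.2783 (sell CHF at bid) = CAD 267,858.63

Net profit: CAD 1,858.63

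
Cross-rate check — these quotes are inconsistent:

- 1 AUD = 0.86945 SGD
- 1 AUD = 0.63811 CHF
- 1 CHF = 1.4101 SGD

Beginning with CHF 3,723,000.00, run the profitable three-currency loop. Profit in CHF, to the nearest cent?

Profit: CHF 129,954.56

Profitable loop is CHF → SGD → AUD → CHF:
CHF 3,723,000.00 × 1.4101 = SGD 5,249,802.30
SGD 5,249,802.30 ÷ 0.86945 = AUD 6,038,072.69
AUD 6,038,072.69 × 0.63811 = CHF 3,852,954.56
Profit = CHF 3,852,954.56 − CHF 3,723,000.00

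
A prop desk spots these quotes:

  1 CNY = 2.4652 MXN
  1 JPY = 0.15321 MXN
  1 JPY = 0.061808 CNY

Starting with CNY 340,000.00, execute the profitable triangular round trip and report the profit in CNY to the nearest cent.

Profit: CNY 1,876.45

Profitable loop is CNY → JPY → MXN → CNY:
CNY 340,000.00 ÷ 0.061808 = JPY 5,500,906
JPY 5,500,906 × 0.15321 = MXN 842,793.81
MXN 842,793.81 ÷ 2.4652 = CNY 341,876.45
Profit = CNY 341,876.45 − CNY 340,000.00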